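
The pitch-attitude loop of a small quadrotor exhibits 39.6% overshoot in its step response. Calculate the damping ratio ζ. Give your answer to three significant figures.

ζ = −ln(OS)/√(π² + (ln OS)²). With OS = 0.396, ln OS = −0.9263 and ζ = 0.9263/3.275 = 0.283.

ζ ≈ 0.283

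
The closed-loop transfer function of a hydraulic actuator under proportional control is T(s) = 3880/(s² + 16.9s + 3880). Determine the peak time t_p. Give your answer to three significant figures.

t_p ≈ 0.0509 s

ω_n = √3880 = 62.3 rad/s; ζ = 16.9/(2·62.3) = 0.136.
ω_d = 62.3·√(1 − 0.136²) = 61.7 rad/s. Then t_p = π/ω_d = 0.0509 s.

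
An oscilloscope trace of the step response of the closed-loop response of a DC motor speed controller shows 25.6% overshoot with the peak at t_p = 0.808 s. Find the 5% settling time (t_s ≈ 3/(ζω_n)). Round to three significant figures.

ζ from %OS: ζ = |ln 0.256|/√(π²+ln²0.256) = 0.398.
From t_p = π/ω_d, ω_d = π/0.808 = 3.89 rad/s, so ω_n = ω_d/√(1−ζ²) = 4.24 rad/s.
t_s ≈ 3/(ζω_n) = 3/(0.398·4.24) = 1.78 s.

t_s ≈ 1.78 s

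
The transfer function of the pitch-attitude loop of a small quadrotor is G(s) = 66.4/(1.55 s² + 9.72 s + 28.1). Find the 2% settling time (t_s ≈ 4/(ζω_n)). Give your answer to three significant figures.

Dividing through by 1.55: denominator becomes s² + 6.271 s + 18.13.
So ω_n = √18.13 = 4.26 rad/s and ζ = 6.271/(2·4.26) = 0.736.
t_s ≈ 4/(ζω_n) = 1.28 s.

t_s ≈ 1.28 s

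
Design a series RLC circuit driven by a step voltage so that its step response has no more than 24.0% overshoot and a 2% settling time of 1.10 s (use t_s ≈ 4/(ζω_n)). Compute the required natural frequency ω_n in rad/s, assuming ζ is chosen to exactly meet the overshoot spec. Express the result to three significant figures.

ω_n ≈ 8.79 rad/s

From %OS = 100·exp(−πζ/√(1−ζ²)), invert to get ζ = −ln(OS)/√(π² + ln²(OS)) with OS = 0.240.
−ln 0.240 = 1.427, so ζ = 1.427/√(π² + 2.037) = 0.414.
Then ω_n = 4/(ζ t_s) = 4/(0.414 × 1.10) = 8.79 rad/s.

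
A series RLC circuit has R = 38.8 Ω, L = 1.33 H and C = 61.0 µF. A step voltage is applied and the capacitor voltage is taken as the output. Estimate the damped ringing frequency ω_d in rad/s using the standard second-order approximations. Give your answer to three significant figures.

For a series RLC circuit (capacitor voltage as output), ω_n = 1/√(LC) = 1/√(1.33 H · 61.0 µF) = 111 rad/s.
ζ = (R/2)·√(C/L) = (38.8/2)·√(61.0 µF/1.33 H) = 0.131.
The damped frequency ω_d = ω_n√(1−ζ²) = 110 rad/s.

ω_d ≈ 110 rad/s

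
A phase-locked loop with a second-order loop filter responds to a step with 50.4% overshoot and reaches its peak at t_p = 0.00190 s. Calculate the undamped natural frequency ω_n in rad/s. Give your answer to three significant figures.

ω_n ≈ 1690 rad/s

ζ from %OS: ζ = |ln 0.504|/√(π²+ln²0.504) = 0.213.
t_p = π/ω_d ⇒ ω_d = 1650 rad/s; then ω_n = ω_d/√(1−ζ²) = 1690 rad/s.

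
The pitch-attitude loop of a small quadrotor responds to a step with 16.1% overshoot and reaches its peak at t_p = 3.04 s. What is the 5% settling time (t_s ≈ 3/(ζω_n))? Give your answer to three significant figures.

The overshoot fixes ζ = −ln(OS)/√(π²+ln²(OS)) = 0.503.
From t_p = π/ω_d, ω_d = π/3.04 = 1.03 rad/s, so ω_n = ω_d/√(1−ζ²) = 1.20 rad/s.
t_s ≈ 3/(ζω_n) = 3/(0.503·1.20) = 4.99 s.

t_s ≈ 4.99 s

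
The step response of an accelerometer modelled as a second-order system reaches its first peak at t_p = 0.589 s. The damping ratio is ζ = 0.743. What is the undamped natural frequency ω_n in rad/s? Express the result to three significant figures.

Peak time t_p = π/ω_d, so ω_d = π/t_p = π/0.589 = 5.33 rad/s.
ω_n = ω_d/√(1−ζ²) = 5.33/√0.448 = 7.97 rad/s.

ω_n ≈ 7.97 rad/s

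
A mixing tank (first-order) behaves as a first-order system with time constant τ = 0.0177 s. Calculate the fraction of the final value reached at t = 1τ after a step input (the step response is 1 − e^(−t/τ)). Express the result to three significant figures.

y(t)/y_∞ = 1 − e^(−t/τ) = 1 − e^(−1) = 1 − e^(−1.00) = 0.632.

y/y_∞ ≈ 0.632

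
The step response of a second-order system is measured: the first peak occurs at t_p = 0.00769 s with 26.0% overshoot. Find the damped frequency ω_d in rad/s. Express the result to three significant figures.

ω_d ≈ 409 rad/s

t_p = π/ω_d, so ω_d = π/0.00769 = 409 rad/s.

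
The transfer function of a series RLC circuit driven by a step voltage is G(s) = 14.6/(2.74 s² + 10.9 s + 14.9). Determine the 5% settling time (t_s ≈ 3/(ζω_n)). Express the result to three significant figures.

t_s ≈ 1.51 s

Dividing through by 2.74: denominator becomes s² + 3.978 s + 5.438.
So ω_n = √5.438 = 2.33 rad/s and ζ = 3.978/(2·2.33) = 0.853.
t_s ≈ 3/(ζω_n) = 1.51 s.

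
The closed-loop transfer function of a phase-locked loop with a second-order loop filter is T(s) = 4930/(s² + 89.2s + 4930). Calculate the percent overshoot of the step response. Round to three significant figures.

ω_n = √4930 = 70.2 rad/s; ζ = 89.2/(2·70.2) = 0.635.
%OS = 100·exp(−πζ/√(1−ζ²)) = 7.55%.

%OS ≈ 7.55%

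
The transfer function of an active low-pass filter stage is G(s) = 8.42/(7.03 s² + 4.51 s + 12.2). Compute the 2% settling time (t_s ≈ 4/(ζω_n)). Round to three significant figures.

t_s ≈ 12.5 s

Dividing through by 7.03: denominator becomes s² + 0.6415 s + 1.735.
So ω_n = √1.735 = 1.32 rad/s and ζ = 0.6415/(2·1.32) = 0.243.
t_s ≈ 4/(ζω_n) = 12.5 s.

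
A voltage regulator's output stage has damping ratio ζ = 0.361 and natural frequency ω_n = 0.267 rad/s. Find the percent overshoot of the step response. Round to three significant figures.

For an underdamped second-order system, %OS = 100·exp(−πζ/√(1−ζ²)).
πζ/√(1−ζ²) = π·0.361/√(1−0.130) = 1.216, so %OS = 100·e^(−1.216) = 29.6%.

%OS ≈ 29.6%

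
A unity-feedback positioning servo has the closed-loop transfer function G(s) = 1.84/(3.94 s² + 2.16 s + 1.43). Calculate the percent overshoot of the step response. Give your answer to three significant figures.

%OS ≈ 20.1%

Dividing through by 3.94: denominator becomes s² + 0.5482 s + 0.3629.
So ω_n = √0.3629 = 0.602 rad/s and ζ = 0.5482/(2·0.602) = 0.455.
%OS = 100 e^{−πζ/√(1−ζ²)} with ζ = 0.455 gives 20.1%.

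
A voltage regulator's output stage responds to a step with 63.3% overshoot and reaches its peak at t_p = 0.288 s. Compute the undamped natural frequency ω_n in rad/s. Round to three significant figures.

From the overshoot, ζ = −ln(OS)/√(π²+ln²(OS)) = 0.144.
From t_p = π/ω_d, ω_d = π/0.288 = 10.9 rad/s, so ω_n = ω_d/√(1−ζ²) = 11.0 rad/s.

ω_n ≈ 11.0 rad/s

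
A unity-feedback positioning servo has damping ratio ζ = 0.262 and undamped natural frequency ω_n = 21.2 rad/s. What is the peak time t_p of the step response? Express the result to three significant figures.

t_p ≈ 0.154 s

The damped frequency is ω_d = ω_n√(1−ζ²) = 21.2·√(1−0.0686) = 20.5 rad/s.
Peak time t_p = π/ω_d = π/20.5 = 0.154 s.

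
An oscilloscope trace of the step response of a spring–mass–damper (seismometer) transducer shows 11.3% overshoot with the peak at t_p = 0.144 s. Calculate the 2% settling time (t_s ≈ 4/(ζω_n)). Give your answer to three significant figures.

From the overshoot, ζ = −ln(OS)/√(π²+ln²(OS)) = 0.570.
From t_p = π/ω_d, ω_d = π/0.144 = 21.8 rad/s, so ω_n = ω_d/√(1−ζ²) = 26.6 rad/s.
t_s ≈ 4/(ζω_n) = 4/(0.570·26.6) = 0.264 s.

t_s ≈ 0.264 s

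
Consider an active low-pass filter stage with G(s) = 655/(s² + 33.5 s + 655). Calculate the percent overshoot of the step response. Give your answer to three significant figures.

%OS ≈ 6.59%

Matching coefficients with s² + 2ζω_n s + ω_n² gives ω_n² = 655 ⇒ ω_n = 25.6 rad/s, and ζ = 33.5/(2ω_n) = 0.654.
%OS = 100·exp(−πζ/√(1−ζ²)) = 6.59%.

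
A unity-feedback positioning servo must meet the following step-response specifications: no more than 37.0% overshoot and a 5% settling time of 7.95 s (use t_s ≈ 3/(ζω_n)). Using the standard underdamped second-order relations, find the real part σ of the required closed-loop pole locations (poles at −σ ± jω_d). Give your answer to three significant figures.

The settling-time spec alone fixes σ = ζω_n = 3/t_s = 3/7.95 = 0.377.
(Overshoot then fixes ζ = 0.302 and hence ω_d = σ·√(1−ζ²)/ζ = 1.19 rad/s.)

σ ≈ 0.377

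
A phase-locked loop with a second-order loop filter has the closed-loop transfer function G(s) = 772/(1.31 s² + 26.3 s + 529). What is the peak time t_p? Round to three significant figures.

t_p ≈ 0.180 s

Dividing through by 1.31: denominator becomes s² + 20.08 s + 403.8.
So ω_n = √403.8 = 20.1 rad/s and ζ = 20.08/(2·20.1) = 0.500.
The damped frequency ω_d = ω_n√(1−ζ²) = 17.4 rad/s. t_p = π/ω_d = 0.180 s.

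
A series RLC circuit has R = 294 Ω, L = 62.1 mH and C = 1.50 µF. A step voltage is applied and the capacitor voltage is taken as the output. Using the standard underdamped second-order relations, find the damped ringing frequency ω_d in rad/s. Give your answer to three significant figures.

For a series RLC circuit (capacitor voltage as output), ω_n = 1/√(LC) = 1/√(62.1 mH · 1.50 µF) = 3280 rad/s.
ζ = (R/2)·√(C/L) = (294/2)·√(1.50 µF/62.1 mH) = 0.722.
The damped frequency ω_d = ω_n√(1−ζ²) = 2270 rad/s.

ω_d ≈ 2270 rad/s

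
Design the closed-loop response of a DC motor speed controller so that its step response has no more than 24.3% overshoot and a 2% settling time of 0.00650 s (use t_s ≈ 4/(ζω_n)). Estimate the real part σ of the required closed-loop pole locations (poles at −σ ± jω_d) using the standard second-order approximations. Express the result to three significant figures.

σ ≈ 615

The settling-time spec alone fixes σ = ζω_n = 4/t_s = 4/0.00650 = 615.
(Overshoot then fixes ζ = 0.411 and hence ω_d = σ·√(1−ζ²)/ζ = 1370 rad/s.)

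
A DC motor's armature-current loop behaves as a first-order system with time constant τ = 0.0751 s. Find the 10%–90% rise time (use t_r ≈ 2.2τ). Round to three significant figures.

t_r ≈ 2.2τ = 0.165 s.

t_r ≈ 0.165 s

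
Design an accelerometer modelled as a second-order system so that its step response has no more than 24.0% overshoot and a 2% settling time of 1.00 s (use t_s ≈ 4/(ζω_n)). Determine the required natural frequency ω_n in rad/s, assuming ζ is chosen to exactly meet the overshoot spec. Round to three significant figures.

Inverting the overshoot relation: ζ = |ln 0.240|/√(π² + ln²0.240) = 0.414.
Then ω_n = 4/(ζ t_s) = 4/(0.414 × 1.00) = 9.67 rad/s.

ω_n ≈ 9.67 rad/s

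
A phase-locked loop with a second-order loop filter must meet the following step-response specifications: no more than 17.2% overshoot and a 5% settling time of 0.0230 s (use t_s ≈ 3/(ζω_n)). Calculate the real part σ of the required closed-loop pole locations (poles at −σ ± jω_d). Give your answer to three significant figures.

σ ≈ 130

The settling-time spec alone fixes σ = ζω_n = 3/t_s = 3/0.0230 = 130.
(Overshoot then fixes ζ = 0.489 and hence ω_d = σ·√(1−ζ²)/ζ = 233 rad/s.)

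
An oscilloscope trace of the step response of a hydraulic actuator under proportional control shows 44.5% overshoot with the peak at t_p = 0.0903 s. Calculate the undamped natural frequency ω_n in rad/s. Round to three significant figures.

ω_n ≈ 35.9 rad/s

The overshoot fixes ζ = −ln(OS)/√(π²+ln²(OS)) = 0.250.
From t_p = π/ω_d, ω_d = π/0.0903 = 34.8 rad/s, so ω_n = ω_d/√(1−ζ²) = 35.9 rad/s.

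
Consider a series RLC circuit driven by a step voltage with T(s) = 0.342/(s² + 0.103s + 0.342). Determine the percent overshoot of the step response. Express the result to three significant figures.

Comparing the denominator to s² + 2ζω_n s + ω_n²: ω_n = √0.342 = 0.585 rad/s, and 2ζω_n = 0.103 so ζ = 0.103/(2·0.585) = 0.0881.
%OS = 100·exp(−πζ/√(1−ζ²)) = 75.7%.

%OS ≈ 75.7%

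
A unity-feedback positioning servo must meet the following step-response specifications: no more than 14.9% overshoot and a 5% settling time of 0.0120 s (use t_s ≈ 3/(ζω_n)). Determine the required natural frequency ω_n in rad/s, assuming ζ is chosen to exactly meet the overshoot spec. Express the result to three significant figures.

ω_n ≈ 482 rad/s

From %OS = 100·exp(−πζ/√(1−ζ²)), invert to get ζ = −ln(OS)/√(π² + ln²(OS)) with OS = 0.149.
−ln 0.149 = 1.904, so ζ = 1.904/√(π² + 3.624) = 0.518.
From t_s ≈ 3/(ζω_n): ω_n = 3/(ζ·t_s) = 3/(0.518·0.0120) = 482 rad/s.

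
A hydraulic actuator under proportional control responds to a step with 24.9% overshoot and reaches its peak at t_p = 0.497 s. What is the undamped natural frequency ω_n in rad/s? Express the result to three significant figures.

ω_n ≈ 6.91 rad/s

From the overshoot, ζ = −ln(OS)/√(π²+ln²(OS)) = 0.405.
t_p = π/ω_d ⇒ ω_d = 6.32 rad/s; then ω_n = ω_d/√(1−ζ²) = 6.91 rad/s.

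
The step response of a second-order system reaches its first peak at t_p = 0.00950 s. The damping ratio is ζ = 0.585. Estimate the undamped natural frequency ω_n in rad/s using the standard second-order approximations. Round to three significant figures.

ω_n ≈ 408 rad/s

Peak time t_p = π/ω_d, so ω_d = π/t_p = π/0.00950 = 331 rad/s.
ω_n = ω_d/√(1−ζ²) = 331/√0.658 = 408 rad/s.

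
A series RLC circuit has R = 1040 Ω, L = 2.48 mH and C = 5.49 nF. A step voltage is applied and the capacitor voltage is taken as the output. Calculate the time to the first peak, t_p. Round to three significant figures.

t_p ≈ 0.0000183 s

For a series RLC circuit (capacitor voltage as output), ω_n = 1/√(LC) = 1/√(2.48 mH · 5.49 nF) = 271000 rad/s.
ζ = (R/2)·√(C/L) = (1040/2)·√(5.49 nF/2.48 mH) = 0.774.
ω_d = 271000·√(1 − 0.774²) = 172000 rad/s. t_p = π/ω_d = 0.0000183 s.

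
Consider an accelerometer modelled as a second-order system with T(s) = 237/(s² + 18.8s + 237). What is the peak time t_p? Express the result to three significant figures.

t_p ≈ 0.258 s

Comparing the denominator to s² + 2ζω_n s + ω_n²: ω_n = √237 = 15.4 rad/s, and 2ζω_n = 18.8 so ζ = 18.8/(2·15.4) = 0.611.
ω_d = 15.4·√(1 − 0.611²) = 12.2 rad/s. Then t_p = π/ω_d = 0.258 s.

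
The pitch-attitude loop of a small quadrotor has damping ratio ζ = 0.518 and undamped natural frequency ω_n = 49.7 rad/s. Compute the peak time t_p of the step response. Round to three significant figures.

t_p ≈ 0.0739 s

The damped frequency is ω_d = ω_n√(1−ζ²) = 49.7·√(1−0.268) = 42.5 rad/s.
Peak time t_p = π/ω_d = π/42.5 = 0.0739 s.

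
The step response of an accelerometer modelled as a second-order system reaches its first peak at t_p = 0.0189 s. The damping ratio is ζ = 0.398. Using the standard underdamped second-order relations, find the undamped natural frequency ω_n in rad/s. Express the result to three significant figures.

ω_n ≈ 181 rad/s

Peak time t_p = π/ω_d, so ω_d = π/t_p = π/0.0189 = 166 rad/s.
ω_n = ω_d/√(1−ζ²) = 166/√0.842 = 181 rad/s.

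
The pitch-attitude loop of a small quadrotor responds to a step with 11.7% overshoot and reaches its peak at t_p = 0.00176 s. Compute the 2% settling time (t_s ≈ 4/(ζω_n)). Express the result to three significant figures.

t_s ≈ 0.00328 s

From the overshoot, ζ = −ln(OS)/√(π²+ln²(OS)) = 0.564.
t_p = π/ω_d ⇒ ω_d = 1780 rad/s; then ω_n = ω_d/√(1−ζ²) = 2160 rad/s.
t_s ≈ 4/(ζω_n) = 4/(0.564·2160) = 0.00328 s.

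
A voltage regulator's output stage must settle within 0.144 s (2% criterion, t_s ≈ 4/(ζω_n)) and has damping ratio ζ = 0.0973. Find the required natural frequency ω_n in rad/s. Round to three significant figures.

Rearranging t_s ≈ 4/(ζω_n) gives ω_n = 4/(ζ·t_s) = 4/(0.0973 × 0.144) = 285 rad/s.

ω_n ≈ 285 rad/s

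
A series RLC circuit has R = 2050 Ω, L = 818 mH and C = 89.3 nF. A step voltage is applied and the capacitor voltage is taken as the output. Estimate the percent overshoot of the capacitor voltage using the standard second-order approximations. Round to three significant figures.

%OS ≈ 32.3%

For a series RLC circuit (capacitor voltage as output), ω_n = 1/√(LC) = 1/√(818 mH · 89.3 nF) = 3700 rad/s.
ζ = (R/2)·√(C/L) = (2050/2)·√(89.3 nF/818 mH) = 0.339.
Overshoot: exp(−π·0.339/√(1−0.339²)) = 0.323, i.e. 32.3%.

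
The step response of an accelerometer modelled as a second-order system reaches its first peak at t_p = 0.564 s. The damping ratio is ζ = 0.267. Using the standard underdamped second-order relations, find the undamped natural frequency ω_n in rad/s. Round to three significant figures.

Peak time t_p = π/ω_d, so ω_d = π/t_p = π/0.564 = 5.57 rad/s.
ω_n = ω_d/√(1−ζ²) = 5.57/√0.929 = 5.78 rad/s.

ω_n ≈ 5.78 rad/s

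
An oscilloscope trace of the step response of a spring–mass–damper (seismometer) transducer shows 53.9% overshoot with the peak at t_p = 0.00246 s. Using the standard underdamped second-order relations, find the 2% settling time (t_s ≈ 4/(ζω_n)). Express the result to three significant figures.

The overshoot fixes ζ = −ln(OS)/√(π²+ln²(OS)) = 0.193.
t_p = π/ω_d ⇒ ω_d = 1280 rad/s; then ω_n = ω_d/√(1−ζ²) = 1300 rad/s.
t_s ≈ 4/(ζω_n) = 4/(0.193·1300) = 0.0159 s.

t_s ≈ 0.0159 s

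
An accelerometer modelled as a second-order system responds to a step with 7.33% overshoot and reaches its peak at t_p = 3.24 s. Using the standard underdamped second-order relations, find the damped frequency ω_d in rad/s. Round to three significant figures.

ω_d ≈ 0.970 rad/s

t_p = π/ω_d, so ω_d = π/3.24 = 0.970 rad/s.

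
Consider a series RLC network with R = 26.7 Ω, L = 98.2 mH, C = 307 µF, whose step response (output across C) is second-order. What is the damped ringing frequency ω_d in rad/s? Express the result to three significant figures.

For a series RLC circuit (capacitor voltage as output), ω_n = 1/√(LC) = 1/√(98.2 mH · 307 µF) = 182 rad/s.
ζ = (R/2)·√(C/L) = (26.7/2)·√(307 µF/98.2 mH) = 0.746.
ω_d = ω_n√(1−ζ²) = 121 rad/s.

ω_d ≈ 121 rad/s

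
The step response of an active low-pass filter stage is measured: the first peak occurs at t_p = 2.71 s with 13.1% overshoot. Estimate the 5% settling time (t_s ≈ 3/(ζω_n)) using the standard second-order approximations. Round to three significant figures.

From the overshoot, ζ = −ln(OS)/√(π²+ln²(OS)) = 0.543.
t_p = π/ω_d ⇒ ω_d = 1.16 rad/s; then ω_n = ω_d/√(1−ζ²) = 1.38 rad/s.
t_s ≈ 3/(ζω_n) = 3/(0.543·1.38) = 4.00 s.

t_s ≈ 4.00 s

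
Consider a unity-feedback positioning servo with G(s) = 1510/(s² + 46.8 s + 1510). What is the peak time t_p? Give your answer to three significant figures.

t_p ≈ 0.101 s

Matching coefficients with s² + 2ζω_n s + ω_n² gives ω_n² = 1510 ⇒ ω_n = 38.9 rad/s, and ζ = 46.8/(2ω_n) = 0.602.
ω_d = ω_n√(1−ζ²) = 31.0 rad/s. Then t_p = π/ω_d = 0.101 s.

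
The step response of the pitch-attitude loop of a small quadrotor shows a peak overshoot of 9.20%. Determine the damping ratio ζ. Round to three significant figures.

From %OS = 100·exp(−πζ/√(1−ζ²)), invert to get ζ = −ln(OS)/√(π² + ln²(OS)) with OS = 0.0920.
−ln 0.0920 = 2.386, so ζ = 2.386/√(π² + 5.693) = 0.605.

ζ ≈ 0.605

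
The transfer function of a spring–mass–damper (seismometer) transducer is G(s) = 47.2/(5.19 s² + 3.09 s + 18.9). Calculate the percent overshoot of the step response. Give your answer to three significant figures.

%OS ≈ 60.9%

Dividing through by 5.19: denominator becomes s² + 0.5954 s + 3.642.
So ω_n = √3.642 = 1.91 rad/s and ζ = 0.5954/(2·1.91) = 0.156.
Overshoot: exp(−π·0.156/√(1−0.156²)) = 0.609, i.e. 60.9%.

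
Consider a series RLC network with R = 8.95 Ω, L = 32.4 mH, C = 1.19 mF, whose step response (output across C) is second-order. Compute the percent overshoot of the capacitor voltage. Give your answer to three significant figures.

%OS ≈ 0.531%

For a series RLC circuit (capacitor voltage as output), ω_n = 1/√(LC) = 1/√(32.4 mH · 1.19 mF) = 161 rad/s.
ζ = (R/2)·√(C/L) = (8.95/2)·√(1.19 mF/32.4 mH) = 0.858.
%OS = 100 e^{−πζ/√(1−ζ²)} with ζ = 0.858 gives 0.531%.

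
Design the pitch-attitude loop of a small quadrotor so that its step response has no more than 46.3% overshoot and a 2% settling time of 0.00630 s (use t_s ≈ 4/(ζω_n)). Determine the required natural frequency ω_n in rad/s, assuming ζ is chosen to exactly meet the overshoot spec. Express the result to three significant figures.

ω_n ≈ 2670 rad/s

Inverting the overshoot relation: ζ = |ln 0.463|/√(π² + ln²0.463) = 0.238.
Then ω_n = 4/(ζ t_s) = 4/(0.238 × 0.00630) = 2670 rad/s.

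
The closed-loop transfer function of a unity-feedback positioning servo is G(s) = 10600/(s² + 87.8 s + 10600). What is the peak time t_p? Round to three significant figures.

Comparing the denominator to s² + 2ζω_n s + ω_n²: ω_n = √10600 = 103 rad/s, and 2ζω_n = 87.8 so ζ = 87.8/(2·103) = 0.426.
The damped frequency ω_d = ω_n√(1−ζ²) = 93.1 rad/s. Then t_p = π/ω_d = 0.0337 s.

t_p ≈ 0.0337 s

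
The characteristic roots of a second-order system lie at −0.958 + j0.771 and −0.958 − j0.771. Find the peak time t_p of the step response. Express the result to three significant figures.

t_p = π/ω_d with ω_d = 0.771 (the imaginary part), so t_p = 4.07 s.

t_p ≈ 4.07 s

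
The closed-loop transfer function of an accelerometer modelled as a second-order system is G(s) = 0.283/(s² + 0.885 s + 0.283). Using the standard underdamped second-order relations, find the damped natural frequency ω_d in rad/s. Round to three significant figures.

ω_d ≈ 0.295 rad/s

ω_n = √0.283 = 0.532 rad/s; ζ = 0.885/(2·0.532) = 0.832.
ω_d = ω_n√(1−ζ²) = 0.295 rad/s.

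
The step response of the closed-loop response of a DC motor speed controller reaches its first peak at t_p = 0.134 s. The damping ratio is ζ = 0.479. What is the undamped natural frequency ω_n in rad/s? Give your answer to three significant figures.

Peak time t_p = π/ω_d, so ω_d = π/t_p = π/0.134 = 23.4 rad/s.
ω_n = ω_d/√(1−ζ²) = 23.4/√0.771 = 26.7 rad/s.

ω_n ≈ 26.7 rad/s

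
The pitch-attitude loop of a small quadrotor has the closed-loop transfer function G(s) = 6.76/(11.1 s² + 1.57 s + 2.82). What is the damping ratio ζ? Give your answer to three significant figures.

Dividing through by 11.1: denominator becomes s² + 0.1414 s + 0.2541.
So ω_n = √0.2541 = 0.504 rad/s and ζ = 0.1414/(2·0.504) = 0.140.

ζ ≈ 0.140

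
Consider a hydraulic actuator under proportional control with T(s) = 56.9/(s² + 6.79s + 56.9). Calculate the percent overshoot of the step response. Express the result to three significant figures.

%OS ≈ 20.5%

ω_n = √56.9 = 7.54 rad/s; ζ = 6.79/(2·7.54) = 0.450.
%OS = 100·exp(−πζ/√(1−ζ²)) = 20.5%.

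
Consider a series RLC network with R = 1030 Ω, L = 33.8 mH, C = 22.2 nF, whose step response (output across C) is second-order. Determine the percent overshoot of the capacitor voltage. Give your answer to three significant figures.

%OS ≈ 23.6%

For a series RLC circuit (capacitor voltage as output), ω_n = 1/√(LC) = 1/√(33.8 mH · 22.2 nF) = 36500 rad/s.
ζ = (R/2)·√(C/L) = (1030/2)·√(22.2 nF/33.8 mH) = 0.417.
%OS = 100·exp(−πζ/√(1−ζ²)) = 23.6%.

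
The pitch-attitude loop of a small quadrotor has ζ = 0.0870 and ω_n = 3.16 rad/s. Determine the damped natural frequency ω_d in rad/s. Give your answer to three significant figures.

ω_d = ω_n√(1−ζ²) = 3.16·√0.992 = 3.15 rad/s.

ω_d ≈ 3.15 rad/s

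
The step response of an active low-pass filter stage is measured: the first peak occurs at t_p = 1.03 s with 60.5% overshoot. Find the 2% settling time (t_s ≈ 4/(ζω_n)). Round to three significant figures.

ζ from %OS: ζ = |ln 0.605|/√(π²+ln²0.605) = 0.158.
t_p = π/ω_d ⇒ ω_d = 3.05 rad/s; then ω_n = ω_d/√(1−ζ²) = 3.09 rad/s.
t_s ≈ 4/(ζω_n) = 4/(0.158·3.09) = 8.20 s.

t_s ≈ 8.20 s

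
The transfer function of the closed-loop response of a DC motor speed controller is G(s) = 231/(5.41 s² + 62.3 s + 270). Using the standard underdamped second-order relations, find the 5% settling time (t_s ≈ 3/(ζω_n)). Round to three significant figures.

Dividing through by 5.41: denominator becomes s² + 11.52 s + 49.91.
So ω_n = √49.91 = 7.06 rad/s and ζ = 11.52/(2·7.06) = 0.815.
t_s ≈ 3/(ζω_n) = 0.521 s.

t_s ≈ 0.521 s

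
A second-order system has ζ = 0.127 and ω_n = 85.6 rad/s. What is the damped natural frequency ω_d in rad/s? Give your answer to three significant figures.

ω_d ≈ 84.9 rad/s

ω_d = ω_n√(1−ζ²) = 85.6·√0.984 = 84.9 rad/s.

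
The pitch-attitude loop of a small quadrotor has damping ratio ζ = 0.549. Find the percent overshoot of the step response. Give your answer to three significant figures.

%OS ≈ 12.7%

For an underdamped second-order system, %OS = 100·exp(−πζ/√(1−ζ²)).
πζ/√(1−ζ²) = π·0.549/√(1−0.301) = 2.064, so %OS = 100·e^(−2.064) = 12.7%.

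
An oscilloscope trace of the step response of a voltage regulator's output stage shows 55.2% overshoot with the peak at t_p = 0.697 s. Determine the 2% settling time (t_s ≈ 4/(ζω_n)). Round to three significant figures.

t_s ≈ 4.69 s

ζ from %OS: ζ = |ln 0.552|/√(π²+ln²0.552) = 0.186.
t_p = π/ω_d ⇒ ω_d = 4.51 rad/s; then ω_n = ω_d/√(1−ζ²) = 4.59 rad/s.
t_s ≈ 4/(ζω_n) = 4/(0.186·4.59) = 4.69 s.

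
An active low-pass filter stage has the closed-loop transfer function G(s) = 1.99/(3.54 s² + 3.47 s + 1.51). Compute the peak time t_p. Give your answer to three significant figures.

t_p ≈ 7.28 s

Dividing through by 3.54: denominator becomes s² + 0.9802 s + 0.4266.
So ω_n = √0.4266 = 0.653 rad/s and ζ = 0.9802/(2·0.653) = 0.750.
ω_d = 0.653·√(1 − 0.750²) = 0.432 rad/s. t_p = π/ω_d = 7.28 s.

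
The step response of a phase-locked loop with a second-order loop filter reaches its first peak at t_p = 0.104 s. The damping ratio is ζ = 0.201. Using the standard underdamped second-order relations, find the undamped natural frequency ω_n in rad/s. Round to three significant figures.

ω_n ≈ 30.8 rad/s

Peak time t_p = π/ω_d, so ω_d = π/t_p = π/0.104 = 30.2 rad/s.
ω_n = ω_d/√(1−ζ²) = 30.2/√0.960 = 30.8 rad/s.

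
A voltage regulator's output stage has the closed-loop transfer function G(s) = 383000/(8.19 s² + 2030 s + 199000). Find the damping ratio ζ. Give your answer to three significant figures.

Dividing through by 8.19: denominator becomes s² + 247.9 s + 24300.
So ω_n = √24300 = 156 rad/s and ζ = 247.9/(2·156) = 0.795.

ζ ≈ 0.795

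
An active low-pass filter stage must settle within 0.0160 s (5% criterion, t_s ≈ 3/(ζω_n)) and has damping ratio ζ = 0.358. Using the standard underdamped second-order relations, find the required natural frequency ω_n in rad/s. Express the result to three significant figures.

Rearranging t_s ≈ 3/(ζω_n) gives ω_n = 3/(ζ·t_s) = 3/(0.358 × 0.0160) = 524 rad/s.

ω_n ≈ 524 rad/s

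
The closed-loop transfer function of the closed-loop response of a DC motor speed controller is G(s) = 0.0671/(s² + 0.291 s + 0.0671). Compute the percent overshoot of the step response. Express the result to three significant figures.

Matching coefficients with s² + 2ζω_n s + ω_n² gives ω_n² = 0.0671 ⇒ ω_n = 0.259 rad/s, and ζ = 0.291/(2ω_n) = 0.562.
%OS = 100·exp(−πζ/√(1−ζ²)) = 11.8%.

%OS ≈ 11.8%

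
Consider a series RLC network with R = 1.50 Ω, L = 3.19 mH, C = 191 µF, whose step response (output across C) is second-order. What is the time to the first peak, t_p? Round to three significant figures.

For a series RLC circuit (capacitor voltage as output), ω_n = 1/√(LC) = 1/√(3.19 mH · 191 µF) = 1280 rad/s.
ζ = (R/2)·√(C/L) = (1.50/2)·√(191 µF/3.19 mH) = 0.184.
ω_d = ω_n√(1−ζ²) = 1260 rad/s. t_p = π/ω_d = 0.00249 s.

t_p ≈ 0.00249 s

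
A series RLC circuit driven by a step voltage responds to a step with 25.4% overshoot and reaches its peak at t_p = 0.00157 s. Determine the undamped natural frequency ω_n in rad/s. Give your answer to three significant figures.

ω_n ≈ 2180 rad/s

From the overshoot, ζ = −ln(OS)/√(π²+ln²(OS)) = 0.400.
t_p = π/ω_d ⇒ ω_d = 2000 rad/s; then ω_n = ω_d/√(1−ζ²) = 2180 rad/s.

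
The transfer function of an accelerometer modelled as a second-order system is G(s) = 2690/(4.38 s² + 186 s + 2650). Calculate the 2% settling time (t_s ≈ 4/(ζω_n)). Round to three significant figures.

t_s ≈ 0.188 s

Dividing through by 4.38: denominator becomes s² + 42.47 s + 605.0.
So ω_n = √605.0 = 24.6 rad/s and ζ = 42.47/(2·24.6) = 0.863.
t_s ≈ 4/(ζω_n) = 0.188 s.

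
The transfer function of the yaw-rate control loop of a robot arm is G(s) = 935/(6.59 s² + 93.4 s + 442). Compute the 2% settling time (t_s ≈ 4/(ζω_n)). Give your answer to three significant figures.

t_s ≈ 0.564 s

Dividing through by 6.59: denominator becomes s² + 14.17 s + 67.07.
So ω_n = √67.07 = 8.19 rad/s and ζ = 14.17/(2·8.19) = 0.865.
t_s ≈ 4/(ζω_n) = 0.564 s.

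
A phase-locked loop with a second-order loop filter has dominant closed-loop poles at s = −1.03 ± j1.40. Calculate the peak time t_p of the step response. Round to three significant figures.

t_p = π/ω_d with ω_d = 1.40 (the imaginary part), so t_p = 2.24 s.

t_p ≈ 2.24 s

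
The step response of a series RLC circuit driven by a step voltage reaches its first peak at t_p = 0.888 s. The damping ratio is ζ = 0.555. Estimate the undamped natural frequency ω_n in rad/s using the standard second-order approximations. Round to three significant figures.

Peak time t_p = π/ω_d, so ω_d = π/t_p = π/0.888 = 3.54 rad/s.
ω_n = ω_d/√(1−ζ²) = 3.54/√0.692 = 4.25 rad/s.

ω_n ≈ 4.25 rad/s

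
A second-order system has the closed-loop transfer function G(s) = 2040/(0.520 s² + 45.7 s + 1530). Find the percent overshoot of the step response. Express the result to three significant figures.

%OS ≈ 1.30%

Dividing through by 0.520: denominator becomes s² + 87.88 s + 2942.
So ω_n = √2942 = 54.2 rad/s and ζ = 87.88/(2·54.2) = 0.810.
%OS = 100 e^{−πζ/√(1−ζ²)} with ζ = 0.810 gives 1.30%.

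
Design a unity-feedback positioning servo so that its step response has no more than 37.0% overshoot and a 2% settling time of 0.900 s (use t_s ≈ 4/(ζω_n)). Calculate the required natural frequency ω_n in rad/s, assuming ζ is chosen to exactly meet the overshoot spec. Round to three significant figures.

From %OS = 100·exp(−πζ/√(1−ζ²)), invert to get ζ = −ln(OS)/√(π² + ln²(OS)) with OS = 0.370.
−ln 0.370 = 0.9943, so ζ = 0.9943/√(π² + 0.9885) = 0.302.
From t_s ≈ 4/(ζω_n): ω_n = 4/(ζ·t_s) = 4/(0.302·0.900) = 14.7 rad/s.

ω_n ≈ 14.7 rad/s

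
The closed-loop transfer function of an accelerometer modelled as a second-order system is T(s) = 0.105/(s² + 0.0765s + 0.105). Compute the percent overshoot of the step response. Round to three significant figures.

Comparing the denominator to s² + 2ζω_n s + ω_n²: ω_n = √0.105 = 0.324 rad/s, and 2ζω_n = 0.0765 so ζ = 0.0765/(2·0.324) = 0.118.
Overshoot: exp(−π·0.118/√(1−0.118²)) = 0.688, i.e. 68.8%.

%OS ≈ 68.8%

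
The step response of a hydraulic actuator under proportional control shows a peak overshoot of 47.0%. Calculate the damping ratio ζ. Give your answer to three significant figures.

From %OS = 100·exp(−πζ/√(1−ζ²)), invert to get ζ = −ln(OS)/√(π² + ln²(OS)) with OS = 0.470.
−ln 0.470 = 0.7550, so ζ = 0.7550/√(π² + 0.5701) = 0.234.

ζ ≈ 0.234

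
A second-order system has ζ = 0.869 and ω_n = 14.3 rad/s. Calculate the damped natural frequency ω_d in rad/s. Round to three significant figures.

ω_d ≈ 7.08 rad/s

ω_d = ω_n√(1−ζ²) = 14.3·√0.245 = 7.08 rad/s.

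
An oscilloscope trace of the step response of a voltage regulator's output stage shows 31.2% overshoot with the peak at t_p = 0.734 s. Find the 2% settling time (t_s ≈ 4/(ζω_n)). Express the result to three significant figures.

t_s ≈ 2.52 s

From the overshoot, ζ = −ln(OS)/√(π²+ln²(OS)) = 0.348.
From t_p = π/ω_d, ω_d = π/0.734 = 4.28 rad/s, so ω_n = ω_d/√(1−ζ²) = 4.56 rad/s.
t_s ≈ 4/(ζω_n) = 4/(0.348·4.56) = 2.52 s.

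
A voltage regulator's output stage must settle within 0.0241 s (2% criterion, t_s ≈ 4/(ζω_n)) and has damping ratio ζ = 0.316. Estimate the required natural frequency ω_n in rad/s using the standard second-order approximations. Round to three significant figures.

ω_n ≈ 525 rad/s

Rearranging t_s ≈ 4/(ζω_n) gives ω_n = 4/(ζ·t_s) = 4/(0.316 × 0.0241) = 525 rad/s.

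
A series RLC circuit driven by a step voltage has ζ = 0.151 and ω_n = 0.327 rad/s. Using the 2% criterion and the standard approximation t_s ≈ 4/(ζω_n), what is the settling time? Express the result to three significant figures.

t_s ≈ 81.0 s

t_s ≈ 4/(ζω_n) = 4/(0.151 × 0.327) = 81.0 s.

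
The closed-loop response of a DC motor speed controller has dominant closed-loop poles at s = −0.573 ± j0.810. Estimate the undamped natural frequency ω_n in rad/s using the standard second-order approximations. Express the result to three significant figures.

ω_n ≈ 0.992 rad/s

|pole| = ω_n = √(0.573² + 0.810²) = 0.992 rad/s; ζ = cos θ = σ/ω_n = 0.578.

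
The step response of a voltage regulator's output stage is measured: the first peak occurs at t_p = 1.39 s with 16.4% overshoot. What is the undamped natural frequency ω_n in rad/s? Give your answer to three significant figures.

From the overshoot, ζ = −ln(OS)/√(π²+ln²(OS)) = 0.499.
From t_p = π/ω_d, ω_d = π/1.39 = 2.26 rad/s, so ω_n = ω_d/√(1−ζ²) = 2.61 rad/s.

ω_n ≈ 2.61 rad/s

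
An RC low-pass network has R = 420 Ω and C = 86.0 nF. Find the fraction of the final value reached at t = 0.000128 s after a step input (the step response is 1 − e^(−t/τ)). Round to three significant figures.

y/y_∞ ≈ 0.971

τ = RC = 420 × 86.0 nF = 0.0000361 s.
y(t)/y_∞ = 1 − e^(−t/τ) = 1 − e^(−0.000128/0.0000361) = 1 − e^(−3.54) = 0.971.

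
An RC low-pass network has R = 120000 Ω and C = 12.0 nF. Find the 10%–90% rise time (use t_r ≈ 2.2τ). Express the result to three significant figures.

τ = RC = 120000 × 12.0 nF = 0.00144 s.
t_r ≈ 2.2τ = 0.00317 s.

t_r ≈ 0.00317 s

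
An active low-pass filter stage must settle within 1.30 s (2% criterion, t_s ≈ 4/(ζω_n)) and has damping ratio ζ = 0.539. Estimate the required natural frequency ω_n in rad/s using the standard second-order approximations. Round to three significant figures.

ω_n ≈ 5.71 rad/s

Rearranging t_s ≈ 4/(ζω_n) gives ω_n = 4/(ζ·t_s) = 4/(0.539 × 1.30) = 5.71 rad/s.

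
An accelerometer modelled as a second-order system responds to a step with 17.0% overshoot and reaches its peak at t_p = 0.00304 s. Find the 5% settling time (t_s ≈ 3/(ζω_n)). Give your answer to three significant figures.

ζ from %OS: ζ = |ln 0.170|/√(π²+ln²0.170) = 0.491.
t_p = π/ω_d ⇒ ω_d = 1030 rad/s; then ω_n = ω_d/√(1−ζ²) = 1190 rad/s.
t_s ≈ 3/(ζω_n) = 3/(0.491·1190) = 0.00515 s.

t_s ≈ 0.00515 s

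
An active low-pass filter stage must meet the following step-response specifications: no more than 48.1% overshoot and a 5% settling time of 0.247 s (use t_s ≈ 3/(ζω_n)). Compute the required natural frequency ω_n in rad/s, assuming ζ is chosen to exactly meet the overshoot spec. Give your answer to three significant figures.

ω_n ≈ 53.5 rad/s

ζ = −ln(OS)/√(π² + (ln OS)²). With OS = 0.481, ln OS = −0.7319 and ζ = 0.7319/3.226 = 0.227.
From t_s ≈ 3/(ζω_n): ω_n = 3/(ζ·t_s) = 3/(0.227·0.247) = 53.5 rad/s.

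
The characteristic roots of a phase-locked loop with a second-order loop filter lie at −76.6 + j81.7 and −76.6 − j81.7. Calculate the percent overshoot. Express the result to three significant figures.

|pole| = ω_n = √(76.6² + 81.7²) = 112 rad/s; ζ = cos θ = σ/ω_n = 0.684.
%OS = 100·exp(−πζ/√(1−ζ²)) = 5.26%.

%OS ≈ 5.26%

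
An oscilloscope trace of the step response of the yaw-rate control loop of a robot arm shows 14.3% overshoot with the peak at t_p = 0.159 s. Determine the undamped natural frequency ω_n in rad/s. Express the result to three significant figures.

ω_n ≈ 23.2 rad/s

The overshoot fixes ζ = −ln(OS)/√(π²+ln²(OS)) = 0.526.
t_p = π/ω_d ⇒ ω_d = 19.8 rad/s; then ω_n = ω_d/√(1−ζ²) = 23.2 rad/s.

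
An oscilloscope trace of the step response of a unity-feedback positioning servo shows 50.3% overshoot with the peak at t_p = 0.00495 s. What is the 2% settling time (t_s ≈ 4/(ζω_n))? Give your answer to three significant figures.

From the overshoot, ζ = −ln(OS)/√(π²+ln²(OS)) = 0.214.
t_p = π/ω_d ⇒ ω_d = 635 rad/s; then ω_n = ω_d/√(1−ζ²) = 650 rad/s.
t_s ≈ 4/(ζω_n) = 4/(0.214·650) = 0.0288 s.

t_s ≈ 0.0288 s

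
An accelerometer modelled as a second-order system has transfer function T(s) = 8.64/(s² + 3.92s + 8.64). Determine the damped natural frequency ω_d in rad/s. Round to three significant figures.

Matching coefficients with s² + 2ζω_n s + ω_n² gives ω_n² = 8.64 ⇒ ω_n = 2.94 rad/s, and ζ = 3.92/(2ω_n) = 0.667.
ω_d = ω_n√(1−ζ²) = 2.19 rad/s.

ω_d ≈ 2.19 rad/s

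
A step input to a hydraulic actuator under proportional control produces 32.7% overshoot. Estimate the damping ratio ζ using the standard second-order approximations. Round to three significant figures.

Inverting the overshoot relation: ζ = |ln 0.327|/√(π² + ln²0.327) = 0.335.

ζ ≈ 0.335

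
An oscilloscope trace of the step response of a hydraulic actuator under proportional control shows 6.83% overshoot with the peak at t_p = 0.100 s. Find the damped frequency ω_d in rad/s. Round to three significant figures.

ω_d ≈ 31.4 rad/s

t_p = π/ω_d, so ω_d = π/0.100 = 31.4 rad/s.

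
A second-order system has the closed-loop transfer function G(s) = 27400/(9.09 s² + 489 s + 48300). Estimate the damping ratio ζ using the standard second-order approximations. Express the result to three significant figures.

Dividing through by 9.09: denominator becomes s² + 53.80 s + 5314.
So ω_n = √5314 = 72.9 rad/s and ζ = 53.80/(2·72.9) = 0.369.

ζ ≈ 0.369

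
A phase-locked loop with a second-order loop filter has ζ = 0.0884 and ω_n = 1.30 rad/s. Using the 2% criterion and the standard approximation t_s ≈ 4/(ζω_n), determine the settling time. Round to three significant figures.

t_s ≈ 4/(ζω_n) = 4/(0.0884 × 1.30) = 34.8 s.

t_s ≈ 34.8 s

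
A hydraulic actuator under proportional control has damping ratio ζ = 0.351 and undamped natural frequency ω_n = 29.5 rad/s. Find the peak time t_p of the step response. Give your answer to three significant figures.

The damped frequency is ω_d = ω_n√(1−ζ²) = 29.5·√(1−0.123) = 27.6 rad/s.
Peak time t_p = π/ω_d = π/27.6 = 0.114 s.

t_p ≈ 0.114 s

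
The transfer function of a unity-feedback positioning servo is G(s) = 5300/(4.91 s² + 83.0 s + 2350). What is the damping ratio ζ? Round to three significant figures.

Dividing through by 4.91: denominator becomes s² + 16.90 s + 478.6.
So ω_n = √478.6 = 21.9 rad/s and ζ = 16.90/(2·21.9) = 0.386.

ζ ≈ 0.386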